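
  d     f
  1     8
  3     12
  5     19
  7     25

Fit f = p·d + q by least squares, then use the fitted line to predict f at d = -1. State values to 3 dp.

f̂ = 1.500

With design matrix A, AᵀA = [[84, 16]; [16, 4]] and Aᵀf = [314, 64]ᵀ.
Δ = 84·4 − 16² = 80.
p = (314·4 − 16·64)/80 = 29/10; q = (84·64 − 16·314)/80 = 22/5.
At d = -1: f̂ = (29/10)·(-1) + (22/5)·(1) = 3/2.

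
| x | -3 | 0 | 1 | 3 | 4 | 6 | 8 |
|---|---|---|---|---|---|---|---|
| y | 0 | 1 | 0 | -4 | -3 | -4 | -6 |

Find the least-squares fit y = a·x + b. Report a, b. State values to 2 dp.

Forming AᵀA = [[135, 19]; [19, 7]] and Aᵀy = [-96, -16]ᵀ gives AᵀA·[a, b]ᵀ = Aᵀy.
Eliminating b: 7·(row 1) − 19·(row 2) gives 584·a = 7·(-96) − 19·(-16) = -368, so a = -46/73.
Then b = ((-16) − 19·(-46/73))/7 = -42/73.

a = -0.63, b = -0.58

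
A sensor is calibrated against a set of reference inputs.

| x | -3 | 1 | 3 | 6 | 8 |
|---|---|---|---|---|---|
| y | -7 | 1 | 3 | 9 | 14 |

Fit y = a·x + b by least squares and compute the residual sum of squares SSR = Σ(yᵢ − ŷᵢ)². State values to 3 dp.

SSR = 2.365

The normal equations are: 119·a + 15·b = 197;  15·a + 5·b = 20.
(Σx·x = 119, Σx = 15, Σ1 = 5, Σx·y = 197, Σy = 20.)
Δ = 119·5 − 15² = 370.
a = (197·5 − 15·20)/370 = 137/74; b = (119·20 − 15·197)/370 = -115/74.
Residuals: 4/37, 26/37, -1, -41/74, 55/74; SSR = 175/74.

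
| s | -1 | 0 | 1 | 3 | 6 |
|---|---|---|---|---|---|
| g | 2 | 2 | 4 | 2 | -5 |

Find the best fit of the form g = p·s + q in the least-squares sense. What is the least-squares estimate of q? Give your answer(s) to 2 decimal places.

The normal system MᵀM·[p, q]ᵀ = Mᵀg is [[47, 9]; [9, 5]]·[p, q]ᵀ = [-22, 5]ᵀ.
Δ = 47·5 − 9² = 154.
p = ((-22)·5 − 9·5)/154 = -155/154; q = (47·5 − 9·(-22))/154 = 433/154.

q = 2.81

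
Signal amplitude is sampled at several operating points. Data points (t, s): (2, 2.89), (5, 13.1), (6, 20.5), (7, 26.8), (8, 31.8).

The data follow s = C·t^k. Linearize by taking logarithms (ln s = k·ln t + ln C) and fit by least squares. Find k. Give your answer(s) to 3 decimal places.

k = 1.755

Let Y = ln s. Fitting Y = k·ln t + ln C by least squares:
XᵀX = [[14.3918, 8.1197]; [8.1197, 5]], rhs = [23.8806, 13.4022]ᵀ  (here Σln t = 8.1197, Σ(ln t)² = 14.3918, Σln s = 13.4022, Σln t·ln s = 23.8806).
Δ = 14.3918·5 − (8.1197)² = 6.0295; k = (23.8806·5 − 8.1197·13.4022)/6.0295 = 1.75499, ln C = (14.3918·13.4022 − 8.1197·23.8806)/6.0295 = -0.16957.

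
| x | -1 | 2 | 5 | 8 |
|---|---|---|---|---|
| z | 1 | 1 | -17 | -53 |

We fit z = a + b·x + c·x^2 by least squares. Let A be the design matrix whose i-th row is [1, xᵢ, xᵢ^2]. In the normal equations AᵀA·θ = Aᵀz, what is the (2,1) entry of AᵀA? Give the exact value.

Row 2 ↔ basis x, column 1 ↔ basis 1, so (AᵀA)_{2,1} = Σᵢ x = (-1)·(1) + (2)·(1) + (5)·(1) + (8)·(1) = 14.

14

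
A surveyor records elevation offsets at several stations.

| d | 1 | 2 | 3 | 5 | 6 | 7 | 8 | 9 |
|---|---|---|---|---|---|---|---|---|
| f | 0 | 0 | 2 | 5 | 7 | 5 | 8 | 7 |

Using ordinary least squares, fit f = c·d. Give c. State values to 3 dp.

c = 0.874

With design matrix M, MᵀM = [[269]] and Mᵀf = [235]ᵀ.
Hence c = 235 / 269 ≈ 0.873606.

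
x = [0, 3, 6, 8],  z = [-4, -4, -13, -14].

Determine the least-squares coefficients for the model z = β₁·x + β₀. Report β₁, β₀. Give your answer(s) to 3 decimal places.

Sums needed: Σx·x = 109, Σx = 17, Σ1 = 4.
Right-hand side: Σx·z = -202, Σz = -35.
Normal equations: [[109, 17]; [17, 4]]·[β₁, β₀]ᵀ = [-202, -35]ᵀ.
Determinant 109·4 − 17² = 147.
β₁ = ((-202)·4 − 17·(-35))/147 = -71/49; β₀ = (109·(-35) − 17·(-202))/147 = -127/49.

β₁ = -1.449, β₀ = -2.592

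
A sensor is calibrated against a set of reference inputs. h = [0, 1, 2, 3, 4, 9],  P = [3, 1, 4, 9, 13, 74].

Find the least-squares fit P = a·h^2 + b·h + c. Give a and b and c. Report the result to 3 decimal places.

The normal equations are: 6915·a + 829·b + 111·c = 6300;  829·a + 111·b + 19·c = 754;  111·a + 19·b + 6·c = 104.
(Σh^2·h^2 = 6915, Σh^2·h = 829, Σh^2 = 111, Σh·h = 111, Σh = 19, Σ1 = 6, Σh^2·P = 6300, Σh·P = 754, ΣP = 104.)
Inverting the 3×3 Gram matrix, [a, b, c]ᵀ = [11801/11472, -25023/19120, 70183/28680]ᵀ.

a = 1.029, b = -1.309, c = 2.447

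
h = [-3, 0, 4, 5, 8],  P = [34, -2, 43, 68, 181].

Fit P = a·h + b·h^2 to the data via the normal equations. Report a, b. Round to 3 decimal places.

Normal-equation sums: Σh·h = 114, Σh·h^2 = 674, Σh^2·h^2 = 5058.
For XᵀP: Σh·P = 1858, Σh^2·P = 14278.
Δ = 114·5058 − 674² = 122336.
a = (1858·5058 − 674·14278)/122336 = -28201/15292; b = (114·14278 − 674·1858)/122336 = 46925/15292.

a = -1.844, b = 3.069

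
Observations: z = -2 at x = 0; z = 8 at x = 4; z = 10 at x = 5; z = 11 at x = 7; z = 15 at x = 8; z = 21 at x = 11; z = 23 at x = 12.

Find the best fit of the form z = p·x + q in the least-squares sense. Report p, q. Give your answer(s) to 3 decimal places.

MᵀM·[p, q]ᵀ = Mᵀz reads: 419·p + 47·q = 786;  47·p + 7·q = 86.
det = 419·7 − 47² = 724.
p = (786·7 − 47·86)/724 = 365/181; q = (419·86 − 47·786)/724 = -227/181.

p = 2.017, q = -1.254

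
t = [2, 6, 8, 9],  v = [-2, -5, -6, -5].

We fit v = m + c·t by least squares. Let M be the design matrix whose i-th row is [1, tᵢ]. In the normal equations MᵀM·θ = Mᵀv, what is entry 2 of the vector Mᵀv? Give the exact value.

-127

Entry 2 ↔ basis t, so (Mᵀv)_{2} = Σᵢ (t)·vᵢ = (2)·(-2) + (6)·(-5) + (8)·(-6) + (9)·(-5) = -127.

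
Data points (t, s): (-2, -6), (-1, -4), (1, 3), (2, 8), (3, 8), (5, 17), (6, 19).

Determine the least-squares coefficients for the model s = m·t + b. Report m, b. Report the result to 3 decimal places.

Sums needed: Σt·t = 80, Σt = 14, Σ1 = 7.
And Σt·s = 258, Σs = 45.
So MᵀM·[m, b]ᵀ = Mᵀs: [[80, 14]; [14, 7]]·[m, b]ᵀ = [258, 45]ᵀ.
Δ = 80·7 − 14² = 364.
m = (258·7 − 14·45)/364 = 42/13; b = (80·45 − 14·258)/364 = -3/91.

m = 3.231, b = -0.033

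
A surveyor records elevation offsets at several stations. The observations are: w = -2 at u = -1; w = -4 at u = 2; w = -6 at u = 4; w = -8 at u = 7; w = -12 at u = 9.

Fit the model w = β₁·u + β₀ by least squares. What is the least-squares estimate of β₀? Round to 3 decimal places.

β₀ = -2.414

Compute the Gram sums: Σu·u = 151, Σu = 21, Σ1 = 5.
Right-hand side: Σu·w = -194, Σw = -32.
Normal equations: [[151, 21]; [21, 5]]·[β₁, β₀]ᵀ = [-194, -32]ᵀ.
det = 151·5 − 21² = 314.
β₁ = ((-194)·5 − 21·(-32))/314 = -149/157; β₀ = (151·(-32) − 21·(-194))/314 = -379/157.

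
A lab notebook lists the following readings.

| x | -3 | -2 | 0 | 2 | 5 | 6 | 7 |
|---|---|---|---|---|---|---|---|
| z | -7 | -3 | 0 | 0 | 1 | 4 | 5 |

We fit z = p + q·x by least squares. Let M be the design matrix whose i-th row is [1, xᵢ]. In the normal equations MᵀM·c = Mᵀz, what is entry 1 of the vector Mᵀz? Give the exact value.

Entry 1 ↔ basis 1, so (Mᵀz)_{1} = Σᵢ zᵢ = (1)·(-7) + (1)·(-3) + (1)·(0) + (1)·(0) + (1)·(1) + (1)·(4) + (1)·(5) = 0.

0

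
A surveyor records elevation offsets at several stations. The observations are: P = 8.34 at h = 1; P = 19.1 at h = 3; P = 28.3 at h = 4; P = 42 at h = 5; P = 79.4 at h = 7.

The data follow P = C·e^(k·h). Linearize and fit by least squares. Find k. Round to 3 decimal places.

k = 0.377

Let Y = ln P. Fitting Y = k·h + ln C by least squares:
Over the data: Σh = 20.0000, Σ(h)² = 100.0000, Σln P = 16.5258, Σh·ln P = 73.6514.
Normal system: [[100.0000, 20.0000]; [20.0000, 5]]·[k, ln C]ᵀ = [73.6514, 16.5258]ᵀ.
Δ = 100.0000·5 − (20.0000)² = 100.0000; k = (73.6514·5 − 20.0000·16.5258)/100.0000 = 0.37741, ln C = (100.0000·16.5258 − 20.0000·73.6514)/100.0000 = 1.79550.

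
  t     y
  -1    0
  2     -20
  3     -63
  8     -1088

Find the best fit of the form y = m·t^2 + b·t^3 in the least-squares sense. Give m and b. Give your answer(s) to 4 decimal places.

With design matrix M, MᵀM = [[4194, 33042]; [33042, 262938]] and Mᵀy = [-70279, -558917]ᵀ.
det = 4194·262938 − 33042² = 10988208.
m = ((-70279)·262938 − 33042·(-558917))/10988208 = -940349/915684; b = (4194·(-558917) − 33042·(-70279))/10988208 = -1828265/915684.

m = -1.0269, b = -1.9966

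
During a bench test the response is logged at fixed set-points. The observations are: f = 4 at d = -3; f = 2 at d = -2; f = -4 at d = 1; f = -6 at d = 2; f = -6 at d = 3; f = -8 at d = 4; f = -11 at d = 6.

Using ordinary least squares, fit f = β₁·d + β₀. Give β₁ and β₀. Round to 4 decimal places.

Compute the Gram sums: Σd·d = 79, Σd = 11, Σ1 = 7.
Right-hand side: Σd·f = -148, Σf = -29.
XᵀX·[β₁, β₀]ᵀ = Xᵀf becomes [[79, 11]; [11, 7]]·[β₁, β₀]ᵀ = [-148, -29]ᵀ.
Eliminating β₀: 7·(row 1) − 11·(row 2) gives 432·β₁ = 7·(-148) − 11·(-29) = -717, so β₁ = -239/144.
Then β₀ = ((-29) − 11·(-239/144))/7 = -221/144.

β₁ = -1.6597, β₀ = -1.5347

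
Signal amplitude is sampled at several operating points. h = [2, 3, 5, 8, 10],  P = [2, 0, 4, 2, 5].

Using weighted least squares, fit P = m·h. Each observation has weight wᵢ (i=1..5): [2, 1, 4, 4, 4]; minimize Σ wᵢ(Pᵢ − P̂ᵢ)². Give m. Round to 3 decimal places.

Forming XᵀWX = [[773]] and XᵀWP = [352]ᵀ gives XᵀWX·[m]ᵀ = XᵀWP.
m = 352/773 = 0.455369.

m = 0.455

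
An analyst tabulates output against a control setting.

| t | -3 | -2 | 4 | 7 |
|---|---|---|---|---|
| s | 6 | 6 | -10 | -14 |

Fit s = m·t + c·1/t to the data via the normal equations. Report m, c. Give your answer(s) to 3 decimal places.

m = -1.964, c = -3.703

With design matrix A, AᵀA = [[78, 4]; [4, 3133/7056]] and Aᵀs = [-168, -19/2]ᵀ.
Δ = 78·(3133/7056) − 4² = 21913/1176.
m = ((-168)·(3133/7056) − 4·(-19/2))/(21913/1176) = -43036/21913; c = (78·(-19/2) − 4·(-168))/(21913/1176) = -81144/21913.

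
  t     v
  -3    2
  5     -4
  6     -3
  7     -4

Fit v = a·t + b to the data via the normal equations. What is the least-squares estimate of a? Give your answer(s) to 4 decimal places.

Setting ∂/∂a … = 0 gives: 119·a + 15·b = -72;  15·a + 4·b = -9.
(Σt·t = 119, Σt = 15, Σ1 = 4, Σt·v = -72, Σv = -9.)
Δ = 119·4 − 15² = 251.
a = ((-72)·4 − 15·(-9))/251 = -153/251; b = (119·(-9) − 15·(-72))/251 = 9/251.

a = -0.6096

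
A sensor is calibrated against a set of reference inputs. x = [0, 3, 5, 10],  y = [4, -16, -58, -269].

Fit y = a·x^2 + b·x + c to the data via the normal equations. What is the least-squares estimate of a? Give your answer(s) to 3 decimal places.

a = -2.969

The normal equations are: 10706·a + 1152·b + 134·c = -28494;  1152·a + 134·b + 18·c = -3028;  134·a + 18·b + 4·c = -339.
(Σx^2·x^2 = 10706, Σx^2·x = 1152, Σx^2 = 134, Σx·x = 134, Σx = 18, Σ1 = 4, Σx^2·y = -28494, Σx·y = -3028, Σy = -339.)
Inverting the 3×3 Gram matrix, [a, b, c]ᵀ = [-16683/5620, 13489/5620, 4377/1124]ᵀ.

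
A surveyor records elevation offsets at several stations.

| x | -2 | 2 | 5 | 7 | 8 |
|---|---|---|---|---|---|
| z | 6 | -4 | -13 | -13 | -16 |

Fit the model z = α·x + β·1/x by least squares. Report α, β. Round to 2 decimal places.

Entries of MᵀM: Σx·x = 146, Σx·1/x = 5, Σ1/x·1/x = 45161/78400.
Moment sums: Σx·z = -304, Σ1/x·z = -401/35.
Determinant 146·(45161/78400) − 5² = 2316753/39200.
α = ((-304)·(45161/78400) − 5·(-401/35))/(2316753/39200) = -513208/257417; β = (146·(-401/35) − 5·(-304))/(2316753/39200) = -665280/257417.

α = -1.99, β = -2.58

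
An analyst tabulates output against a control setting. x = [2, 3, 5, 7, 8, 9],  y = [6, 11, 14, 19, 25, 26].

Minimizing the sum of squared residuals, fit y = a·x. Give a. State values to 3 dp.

From the data, Σx·x = 232.
Right-hand side: Σx·y = 682.
MᵀM·[a]ᵀ = Mᵀy becomes [[232]]·[a]ᵀ = [682]ᵀ.
Hence a = 682 / 232 ≈ 2.93966.

a = 2.940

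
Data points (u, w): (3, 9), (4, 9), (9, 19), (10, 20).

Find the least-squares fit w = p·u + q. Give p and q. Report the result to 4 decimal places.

Setting ∂/∂p … = 0 gives: 206·p + 26·q = 434;  26·p + 4·q = 57.
Eliminating q: 4·(row 1) − 26·(row 2) gives 148·p = 4·434 − 26·57 = 254, so p = 127/74.
Then q = (57 − 26·(127/74))/4 = 229/74.

p = 1.7162, q = 3.0946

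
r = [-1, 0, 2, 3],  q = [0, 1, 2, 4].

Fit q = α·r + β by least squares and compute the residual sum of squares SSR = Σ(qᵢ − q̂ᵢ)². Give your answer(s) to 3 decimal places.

SSR = 0.650

Setting ∂/∂α … = 0 gives: 14·α + 4·β = 16;  4·α + 4·β = 7.
Determinant 14·4 − 4² = 40.
α = (16·4 − 4·7)/40 = 9/10; β = (14·7 − 4·16)/40 = 17/20.
Residuals: 1/20, 3/20, -13/20, 9/20; SSR = 13/20.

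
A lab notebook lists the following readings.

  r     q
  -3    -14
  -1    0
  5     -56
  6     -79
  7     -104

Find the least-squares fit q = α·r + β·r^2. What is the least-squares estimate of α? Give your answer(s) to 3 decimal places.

α = -1.346

Sums needed: Σr·r = 120, Σr·r^2 = 656, Σr^2·r^2 = 4404.
And Σr·q = -1440, Σr^2·q = -9466.
So MᵀM·[α, β]ᵀ = Mᵀq: [[120, 656]; [656, 4404]]·[α, β]ᵀ = [-1440, -9466]ᵀ.
Eliminating β: 4404·(row 1) − 656·(row 2) gives 98144·α = 4404·(-1440) − 656·(-9466) = -132064, so α = -4127/3067.
Then β = ((-9466) − 656·(-4127/3067))/4404 = -11955/6134.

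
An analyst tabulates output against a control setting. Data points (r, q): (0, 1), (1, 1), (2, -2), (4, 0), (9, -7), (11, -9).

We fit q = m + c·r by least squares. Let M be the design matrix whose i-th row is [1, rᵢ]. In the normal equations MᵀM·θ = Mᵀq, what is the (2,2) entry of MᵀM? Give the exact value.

223

Row 2 ↔ basis r, column 2 ↔ basis r, so (MᵀM)_{2,2} = Σᵢ (r)·(r) = (0)·(0) + (1)·(1) + (2)·(2) + (4)·(4) + (9)·(9) + (11)·(11) = 223.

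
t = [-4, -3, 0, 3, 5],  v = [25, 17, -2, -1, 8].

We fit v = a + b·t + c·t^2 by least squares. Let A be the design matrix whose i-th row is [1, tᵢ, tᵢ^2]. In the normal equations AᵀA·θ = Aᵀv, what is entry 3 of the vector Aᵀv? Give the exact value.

Entry 3 ↔ basis t^2, so (Aᵀv)_{3} = Σᵢ (t^2)·vᵢ = (16)·(25) + (9)·(17) + (0)·(-2) + (9)·(-1) + (25)·(8) = 744.

744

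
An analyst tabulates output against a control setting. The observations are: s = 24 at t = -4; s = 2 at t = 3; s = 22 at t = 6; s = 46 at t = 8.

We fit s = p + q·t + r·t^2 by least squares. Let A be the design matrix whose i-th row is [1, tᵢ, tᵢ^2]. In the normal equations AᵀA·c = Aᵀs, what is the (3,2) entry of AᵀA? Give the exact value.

691

Row 3 ↔ basis t^2, column 2 ↔ basis t, so (AᵀA)_{3,2} = Σᵢ (t^2)·(t) = (16)·(-4) + (9)·(3) + (36)·(6) + (64)·(8) = 691.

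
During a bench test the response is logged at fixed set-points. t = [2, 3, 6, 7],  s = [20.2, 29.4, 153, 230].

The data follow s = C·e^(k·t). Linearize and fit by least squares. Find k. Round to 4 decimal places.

Let Y = ln s. Fitting Y = k·t + ln C by least squares:
Sums: Σt = 18.0000, Σ(t)² = 98.0000, Σln s = 16.8552, Σt·ln s = 84.4035.
Normal system: [[98.0000, 18.0000]; [18.0000, 4]]·[k, ln C]ᵀ = [84.4035, 16.8552]ᵀ.
Slope k = (n·Σt·ln s − Σt·Σln s)/(n·Σ(t)² − (Σt)²) = (4·84.4035 − 18.0000·16.8552)/68.0000 = 0.50324; ln C = (Σln s − k·Σt)/n = 1.94920.

k = 0.5032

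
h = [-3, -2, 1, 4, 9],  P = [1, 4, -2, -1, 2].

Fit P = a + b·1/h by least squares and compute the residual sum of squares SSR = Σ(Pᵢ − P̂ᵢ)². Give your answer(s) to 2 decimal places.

SSR = 6.22

The normal system AᵀA·[a, b]ᵀ = AᵀP is [[5, 19/36]; [19/36, 1861/1296]]·[a, b]ᵀ = [4, -157/36]ᵀ.
det = 5·(1861/1296) − (19/36)² = 559/81.
a = (4·(1861/1296) − (19/36)·(-157/36))/(559/81) = 10427/8944; b = (5·(-157/36) − (19/36)·4)/(559/81) = -7749/2236.
Residuals: -11815/8944, 9851/8944, 2681/8944, -447/344, 10905/8944; SSR = 55659/8944.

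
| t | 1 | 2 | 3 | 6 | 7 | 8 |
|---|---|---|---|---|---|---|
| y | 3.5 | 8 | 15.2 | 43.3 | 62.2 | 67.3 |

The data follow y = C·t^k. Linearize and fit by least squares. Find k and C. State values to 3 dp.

Let Y = ln y. Fitting Y = k·ln t + ln C by least squares:
Σln t = 7.6089, Σ(ln t)² = 13.0084, Σln y = 18.1612, Σln t·ln y = 27.9726.
Equations: 13.0084·k + 7.6089·ln C = 27.9726;  7.6089·k + 6·ln C = 18.1612.
Solving (det = 20.1558): k = 1.47103, ln C = 1.16138, so C = exp(1.16138) = 3.19433.

k = 1.471, C = 3.194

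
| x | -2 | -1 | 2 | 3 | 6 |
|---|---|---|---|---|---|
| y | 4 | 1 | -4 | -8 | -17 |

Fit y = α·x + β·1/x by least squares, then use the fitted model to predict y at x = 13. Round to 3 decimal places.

ŷ = -37.052

Sums needed: Σx·x = 54, Σx·1/x = 5, Σ1/x·1/x = 59/36.
For Mᵀy: Σx·y = -143, Σ1/x·y = -21/2.
Normal equations: [[54, 5]; [5, 59/36]]·[α, β]ᵀ = [-143, -21/2]ᵀ.
det = 54·(59/36) − 5² = 127/2.
α = ((-143)·(59/36) − 5·(-21/2))/(127/2) = -6547/2286; β = (54·(-21/2) − 5·(-143))/(127/2) = 296/127.
At x = 13: ŷ = (-6547/2286)·(13) + (296/127)·(1/13) = -1101115/29718.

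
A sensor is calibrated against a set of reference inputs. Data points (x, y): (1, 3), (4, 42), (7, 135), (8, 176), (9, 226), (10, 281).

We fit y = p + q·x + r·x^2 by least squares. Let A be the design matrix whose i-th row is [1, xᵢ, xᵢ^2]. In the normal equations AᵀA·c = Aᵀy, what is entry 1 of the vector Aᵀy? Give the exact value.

863

Entry 1 ↔ basis 1, so (Aᵀy)_{1} = Σᵢ yᵢ = (1)·(3) + (1)·(42) + (1)·(135) + (1)·(176) + (1)·(226) + (1)·(281) = 863.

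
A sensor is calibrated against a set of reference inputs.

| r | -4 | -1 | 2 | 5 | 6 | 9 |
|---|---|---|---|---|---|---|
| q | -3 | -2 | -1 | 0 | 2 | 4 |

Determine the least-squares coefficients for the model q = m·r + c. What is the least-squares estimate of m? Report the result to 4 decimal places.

MᵀM·[m, c]ᵀ = Mᵀq reads: 163·m + 17·c = 60;  17·m + 6·c = 0.
(Σr·r = 163, Σr = 17, Σ1 = 6, Σr·q = 60, Σq = 0.)
Determinant 163·6 − 17² = 689.
m = (60·6 − 17·0)/689 = 360/689; c = (163·0 − 17·60)/689 = -1020/689.

m = 0.5225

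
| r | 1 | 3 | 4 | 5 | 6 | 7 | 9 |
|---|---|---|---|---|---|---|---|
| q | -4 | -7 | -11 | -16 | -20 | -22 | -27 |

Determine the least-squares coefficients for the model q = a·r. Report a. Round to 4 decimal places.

Forming MᵀM = [[217]] and Mᵀq = [-666]ᵀ gives MᵀM·[a]ᵀ = Mᵀq.
Hence a = -666 / 217 ≈ -3.06912.

a = -3.0691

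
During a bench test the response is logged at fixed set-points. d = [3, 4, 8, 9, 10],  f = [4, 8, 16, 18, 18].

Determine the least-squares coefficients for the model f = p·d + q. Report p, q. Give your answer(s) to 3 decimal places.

p = 2.031, q = -1.010

Forming AᵀA = [[270, 34]; [34, 5]] and Aᵀf = [514, 64]ᵀ gives AᵀA·[p, q]ᵀ = Aᵀf.
Determinant 270·5 − 34² = 194.
p = (514·5 − 34·64)/194 = 197/97; q = (270·64 − 34·514)/194 = -98/97.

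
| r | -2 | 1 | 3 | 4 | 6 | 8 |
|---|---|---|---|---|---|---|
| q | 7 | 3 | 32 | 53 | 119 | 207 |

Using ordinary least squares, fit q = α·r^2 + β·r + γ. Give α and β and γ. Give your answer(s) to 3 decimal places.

α = 3.039, β = 1.782, γ = -1.621

From the data, Σr^2·r^2 = 5746, Σr^2·r = 812, Σr^2 = 130, Σr·r = 130, Σr = 20, Σ1 = 6.
For Aᵀq: Σr^2·q = 18699, Σr·q = 2667, Σq = 421.
Solving the 3×3 system (Gaussian elimination) gives α = 16007/5267, β = 18771/10534, γ = -17071/10534.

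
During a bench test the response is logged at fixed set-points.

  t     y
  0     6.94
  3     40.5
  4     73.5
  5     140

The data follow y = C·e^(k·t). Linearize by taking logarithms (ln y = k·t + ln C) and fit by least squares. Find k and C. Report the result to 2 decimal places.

Taking logs, ln y = k·t + ln C, so regress ln y on t.
AᵀA = [[50.0000, 12.0000]; [12.0000, 4]], rhs = [53.0013, 14.8775]ᵀ  (here Σt = 12.0000, Σ(t)² = 50.0000, Σln y = 14.8775, Σt·ln y = 53.0013).
Solving (det = 56.0000): k = 0.59776, ln C = 1.92610, so C = exp(1.92610) = 6.86268.

k = 0.60, C = 6.86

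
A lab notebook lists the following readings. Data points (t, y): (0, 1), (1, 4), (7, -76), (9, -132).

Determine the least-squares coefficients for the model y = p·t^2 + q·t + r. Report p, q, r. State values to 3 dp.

p = -1.951, q = 2.623, r = 2.007

Sums needed: Σt^2·t^2 = 8963, Σt^2·t = 1073, Σt^2 = 131, Σt·t = 131, Σt = 17, Σ1 = 4.
For Mᵀy: Σt^2·y = -14412, Σt·y = -1716, Σy = -203.
Inverting the 3×3 Gram matrix, [p, q, r]ᵀ = [-521/267, 3502/1335, 893/445]ᵀ.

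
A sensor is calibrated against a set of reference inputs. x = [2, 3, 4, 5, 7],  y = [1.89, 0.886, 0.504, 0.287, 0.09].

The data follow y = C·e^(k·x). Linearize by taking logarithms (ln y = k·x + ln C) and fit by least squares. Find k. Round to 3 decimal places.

Linearized form: ln y = k·x + ln C. From the 5 transformed points,
Σx = 21.0000, Σ(x)² = 103.0000, Σln y = -3.8259, Σx·ln y = -24.9277.
Normal system: [[103.0000, 21.0000]; [21.0000, 5]]·[k, ln C]ᵀ = [-24.9277, -3.8259]ᵀ.
Solving (det = 74.0000): k = -0.59858, ln C = 1.74888.

k = -0.599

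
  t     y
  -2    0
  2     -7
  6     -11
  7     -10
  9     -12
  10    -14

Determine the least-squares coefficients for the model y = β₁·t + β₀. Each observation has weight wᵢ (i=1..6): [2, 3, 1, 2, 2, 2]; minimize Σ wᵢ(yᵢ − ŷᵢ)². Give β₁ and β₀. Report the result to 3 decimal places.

The normal equations are: 516·β₁ + 60·β₀ = -744;  60·β₁ + 12·β₀ = -104.
(Σwᵢ·t·t = 516, Σwᵢ·t = 60, Σwᵢ·1 = 12, Σwᵢ·t·y = -744, Σwᵢ·y = -104.)
Determinant 516·12 − 60² = 2592.
β₁ = ((-744)·12 − 60·(-104))/2592 = -28/27; β₀ = (516·(-104) − 60·(-744))/2592 = -94/27.

β₁ = -1.037, β₀ = -3.481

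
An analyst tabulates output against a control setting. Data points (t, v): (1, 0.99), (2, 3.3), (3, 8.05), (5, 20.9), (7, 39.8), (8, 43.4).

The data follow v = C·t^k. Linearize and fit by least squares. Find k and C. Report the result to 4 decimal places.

Taking logs, ln v = k·ln t + ln C, so regress ln v on ln t.
Σln t = 7.4265, Σ(ln t)² = 12.3883, Σln v = 13.7636, Σln t·ln v = 23.0201.
Equations: 12.3883·k + 7.4265·ln C = 23.0201;  7.4265·k + 6·ln C = 13.7636.
Solving (det = 19.1764): k = 1.87233, ln C = -0.02356, so C = exp(-0.02356) = 0.97672.

k = 1.8723, C = 0.9767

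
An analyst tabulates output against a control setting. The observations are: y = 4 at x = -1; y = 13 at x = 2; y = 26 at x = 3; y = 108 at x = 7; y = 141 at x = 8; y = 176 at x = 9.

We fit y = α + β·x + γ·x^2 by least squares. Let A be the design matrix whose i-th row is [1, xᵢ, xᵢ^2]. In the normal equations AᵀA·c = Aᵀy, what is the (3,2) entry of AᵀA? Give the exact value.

Row 3 ↔ basis x^2, column 2 ↔ basis x, so (AᵀA)_{3,2} = Σᵢ (x^2)·(x) = (1)·(-1) + (4)·(2) + (9)·(3) + (49)·(7) + (64)·(8) + (81)·(9) = 1618.

1618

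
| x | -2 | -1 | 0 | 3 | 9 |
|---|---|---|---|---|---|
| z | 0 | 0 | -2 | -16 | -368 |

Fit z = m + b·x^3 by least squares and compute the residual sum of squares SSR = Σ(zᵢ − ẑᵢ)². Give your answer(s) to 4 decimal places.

Compute the Gram sums: Σ1 = 5, Σx^3 = 747, Σx^3·x^3 = 532235.
Right-hand side: Σz = -386, Σx^3·z = -268704.
Normal equations: [[5, 747]; [747, 532235]]·[m, b]ᵀ = [-386, -268704]ᵀ.
Eliminating b: 532235·(row 1) − 747·(row 2) gives 2103166·m = 532235·(-386) − 747·(-268704) = -4720822, so m = -2360411/1051583.
Then b = ((-268704) − 747·(-2360411/1051583))/532235 = -527589/1051583.
Residuals: -1860301/1051583, 1832822/1051583, 257245/1051583, -220014/1051583, -424/45721; SSR = 6594470/1051583.

SSR = 6.2710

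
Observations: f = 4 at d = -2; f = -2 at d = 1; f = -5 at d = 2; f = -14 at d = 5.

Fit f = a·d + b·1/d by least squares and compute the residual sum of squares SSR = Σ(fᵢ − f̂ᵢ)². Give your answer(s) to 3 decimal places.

Sums needed: Σd·d = 34, Σd·1/d = 4, Σ1/d·1/d = 77/50.
And Σd·f = -90, Σ1/d·f = -93/10.
Eliminating b: (77/50)·(row 1) − 4·(row 2) gives (909/25)·a = (77/50)·(-90) − 4·(-93/10) = -507/5, so a = -845/303.
Then b = ((-93/10) − 4·(-845/303))/(77/50) = 365/303.
Residuals: -197/202, -42/101, -5/202, -30/101; SSR = 245/202.

SSR = 1.213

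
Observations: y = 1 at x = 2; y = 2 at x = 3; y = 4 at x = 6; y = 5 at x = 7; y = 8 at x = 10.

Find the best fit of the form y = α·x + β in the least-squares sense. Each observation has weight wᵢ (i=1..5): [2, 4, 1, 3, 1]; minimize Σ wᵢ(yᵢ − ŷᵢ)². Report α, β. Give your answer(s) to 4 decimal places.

With design matrix A, AᵀWA = [[327, 53]; [53, 11]] and AᵀWy = [237, 37]ᵀ.
Δ = 327·11 − 53² = 788.
α = (237·11 − 53·37)/788 = 323/394; β = (327·37 − 53·237)/788 = -231/394.

α = 0.8198, β = -0.5863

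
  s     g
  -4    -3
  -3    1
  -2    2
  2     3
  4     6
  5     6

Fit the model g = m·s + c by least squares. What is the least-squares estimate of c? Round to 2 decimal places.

Forming XᵀX = [[74, 2]; [2, 6]] and Xᵀg = [65, 15]ᵀ gives XᵀX·[m, c]ᵀ = Xᵀg.
det = 74·6 − 2² = 440.
m = (65·6 − 2·15)/440 = 9/11; c = (74·15 − 2·65)/440 = 49/22.

c = 2.23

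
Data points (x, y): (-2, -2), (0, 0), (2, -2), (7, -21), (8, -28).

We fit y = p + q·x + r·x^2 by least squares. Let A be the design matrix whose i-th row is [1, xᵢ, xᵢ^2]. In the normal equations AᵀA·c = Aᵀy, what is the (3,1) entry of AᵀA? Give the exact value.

Row 3 ↔ basis x^2, column 1 ↔ basis 1, so (AᵀA)_{3,1} = Σᵢ x^2 = (4)·(1) + (0)·(1) + (4)·(1) + (49)·(1) + (64)·(1) = 121.

121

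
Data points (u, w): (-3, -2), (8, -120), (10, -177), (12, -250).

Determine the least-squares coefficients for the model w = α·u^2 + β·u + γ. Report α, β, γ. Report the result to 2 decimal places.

α = -1.46, β = -3.34, γ = 1.08

AᵀA·[α, β, γ]ᵀ = Aᵀw reads: 34913·α + 3213·β + 317·γ = -61398;  3213·α + 317·β + 27·γ = -5724;  317·α + 27·β + 4·γ = -549.
Row-reducing yields α = -244557/167438, β = -560007/167438, γ = 90162/83719.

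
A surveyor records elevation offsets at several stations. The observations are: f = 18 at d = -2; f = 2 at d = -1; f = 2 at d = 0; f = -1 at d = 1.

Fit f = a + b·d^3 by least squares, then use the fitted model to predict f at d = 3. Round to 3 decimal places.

f̂ = -55.650

With design matrix X, XᵀX = [[4, -8]; [-8, 66]] and Xᵀf = [21, -147]ᵀ.
Determinant 4·66 − (-8)² = 200.
a = (21·66 − (-8)·(-147))/200 = 21/20; b = (4·(-147) − (-8)·21)/200 = -21/10.
At d = 3: f̂ = (21/20)·(1) + (-21/10)·(27) = -1113/20.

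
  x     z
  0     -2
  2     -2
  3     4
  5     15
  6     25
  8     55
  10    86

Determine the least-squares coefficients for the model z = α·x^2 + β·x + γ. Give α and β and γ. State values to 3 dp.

α = 1.048, β = -1.556, γ = -2.222

Compute the Gram sums: Σx^2·x^2 = 16114, Σx^2·x = 1888, Σx^2 = 238, Σx·x = 238, Σx = 34, Σ1 = 7.
Moment sums: Σx^2·z = 13423, Σx·z = 1533, Σz = 181.
MᵀM·[α, β, γ]ᵀ = Mᵀz becomes [[16114, 1888, 238]; [1888, 238, 34]; [238, 34, 7]]·[α, β, γ]ᵀ = [13423, 1533, 181]ᵀ.
Solving the 3×3 system (Gaussian elimination) gives α = 59471/56742, β = -12611/8106, γ = -21009/9457.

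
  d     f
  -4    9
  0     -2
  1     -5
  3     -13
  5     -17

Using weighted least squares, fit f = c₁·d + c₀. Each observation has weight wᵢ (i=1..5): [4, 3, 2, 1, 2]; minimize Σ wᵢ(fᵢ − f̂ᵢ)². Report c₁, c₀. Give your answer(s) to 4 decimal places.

c₁ = -2.9239, c₀ = -2.4937

Entries of MᵀWM: Σwᵢ·d·d = 125, Σwᵢ·d = -1, Σwᵢ·1 = 12.
And Σwᵢ·d·f = -363, Σwᵢ·f = -27.
MᵀWM·[c₁, c₀]ᵀ = MᵀWf becomes [[125, -1]; [-1, 12]]·[c₁, c₀]ᵀ = [-363, -27]ᵀ.
Eliminating c₀: 12·(row 1) − (-1)·(row 2) gives 1499·c₁ = 12·(-363) − (-1)·(-27) = -4383, so c₁ = -4383/1499.
Then c₀ = ((-27) − (-1)·(-4383/1499))/12 = -3738/1499.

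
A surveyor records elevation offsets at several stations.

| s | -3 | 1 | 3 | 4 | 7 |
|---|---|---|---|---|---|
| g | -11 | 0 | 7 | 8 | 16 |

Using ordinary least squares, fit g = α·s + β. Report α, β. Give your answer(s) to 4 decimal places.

α = 2.7174, β = -2.5217

The normal system MᵀM·[α, β]ᵀ = Mᵀg is [[84, 12]; [12, 5]]·[α, β]ᵀ = [198, 20]ᵀ.
Eliminating β: 5·(row 1) − 12·(row 2) gives 276·α = 5·198 − 12·20 = 750, so α = 125/46.
Then β = (20 − 12·(125/46))/5 = -58/23.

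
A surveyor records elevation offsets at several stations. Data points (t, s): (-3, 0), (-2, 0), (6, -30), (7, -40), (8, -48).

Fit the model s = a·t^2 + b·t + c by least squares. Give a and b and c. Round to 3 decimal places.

Normal-equation sums: Σt^2·t^2 = 7890, Σt^2·t = 1036, Σt^2 = 162, Σt·t = 162, Σt = 16, Σ1 = 5.
Right-hand side: Σt^2·s = -6112, Σt·s = -844, Σs = -118.
Inverting the 3×3 Gram matrix, [a, b, c]ᵀ = [-15238/30919, -58966/30919, -47286/30919]ᵀ.

a = -0.493, b = -1.907, c = -1.529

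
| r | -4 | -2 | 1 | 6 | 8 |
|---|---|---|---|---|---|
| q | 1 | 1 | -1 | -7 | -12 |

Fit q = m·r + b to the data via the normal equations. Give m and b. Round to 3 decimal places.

m = -1.074, b = -1.666

From the data, Σr·r = 121, Σr = 9, Σ1 = 5.
For Aᵀq: Σr·q = -145, Σq = -18.
Normal equations: [[121, 9]; [9, 5]]·[m, b]ᵀ = [-145, -18]ᵀ.
Δ = 121·5 − 9² = 524.
m = ((-145)·5 − 9·(-18))/524 = -563/524; b = (121·(-18) − 9·(-145))/524 = -873/524.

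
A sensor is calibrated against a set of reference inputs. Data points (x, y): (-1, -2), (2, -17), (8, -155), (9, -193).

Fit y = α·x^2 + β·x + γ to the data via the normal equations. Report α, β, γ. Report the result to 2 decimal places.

α = -2.02, β = -2.89, γ = -2.95

Compute the Gram sums: Σx^2·x^2 = 10674, Σx^2·x = 1248, Σx^2 = 150, Σx·x = 150, Σx = 18, Σ1 = 4.
Moment sums: Σx^2·y = -25623, Σx·y = -3009, Σy = -367.
Inverting the 3×3 Gram matrix, [α, β, γ]ᵀ = [-4503/2228, -6439/2228, -6581/2228]ᵀ.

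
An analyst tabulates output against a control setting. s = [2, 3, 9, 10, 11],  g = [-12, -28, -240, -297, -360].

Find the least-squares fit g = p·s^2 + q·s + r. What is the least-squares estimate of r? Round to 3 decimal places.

Setting ∂/∂p … = 0 gives: 31299·p + 3095·q + 315·r = -93000;  3095·p + 315·q + 35·r = -9198;  315·p + 35·q + 5·r = -937.
(Σs^2·s^2 = 31299, Σs^2·s = 3095, Σs^2 = 315, Σs·s = 315, Σs = 35, Σ1 = 5, Σs^2·g = -93000, Σs·g = -9198, Σg = -937.)
Solving the 3×3 system (Gaussian elimination) gives p = -364/121, q = 663/1210, r = -415/242.

r = -1.715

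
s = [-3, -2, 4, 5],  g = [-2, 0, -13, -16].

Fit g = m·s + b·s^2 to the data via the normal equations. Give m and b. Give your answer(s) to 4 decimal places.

The normal system MᵀM·[m, b]ᵀ = Mᵀg is [[54, 154]; [154, 978]]·[m, b]ᵀ = [-126, -626]ᵀ.
Δ = 54·978 − 154² = 29096.
m = ((-126)·978 − 154·(-626))/29096 = -3353/3637; b = (54·(-626) − 154·(-126))/29096 = -1800/3637.

m = -0.9219, b = -0.4949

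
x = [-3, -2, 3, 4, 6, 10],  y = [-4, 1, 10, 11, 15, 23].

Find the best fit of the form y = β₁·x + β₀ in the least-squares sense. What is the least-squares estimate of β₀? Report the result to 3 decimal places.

β₀ = 3.433

Setting ∂/∂β₁ … = 0 gives: 174·β₁ + 18·β₀ = 404;  18·β₁ + 6·β₀ = 56.
(Σx·x = 174, Σx = 18, Σ1 = 6, Σx·y = 404, Σy = 56.)
Determinant 174·6 − 18² = 720.
β₁ = (404·6 − 18·56)/720 = 59/30; β₀ = (174·56 − 18·404)/720 = 103/30.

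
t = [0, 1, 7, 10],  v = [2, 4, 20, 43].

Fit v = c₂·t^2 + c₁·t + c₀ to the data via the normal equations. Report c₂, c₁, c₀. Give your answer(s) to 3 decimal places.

Normal-equation sums: Σt^2·t^2 = 12402, Σt^2·t = 1344, Σt^2 = 150, Σt·t = 150, Σt = 18, Σ1 = 4.
For Aᵀv: Σt^2·v = 5284, Σt·v = 574, Σv = 69.
So AᵀA·[c₂, c₁, c₀]ᵀ = Aᵀv: [[12402, 1344, 150]; [1344, 150, 18]; [150, 18, 4]]·[c₂, c₁, c₀]ᵀ = [5284, 574, 69]ᵀ.
Solving the 3×3 system (Gaussian elimination) gives c₂ = 3259/6684, c₁ = -6073/6684, c₀ = 6805/2228.

c₂ = 0.488, c₁ = -0.909, c₀ = 3.054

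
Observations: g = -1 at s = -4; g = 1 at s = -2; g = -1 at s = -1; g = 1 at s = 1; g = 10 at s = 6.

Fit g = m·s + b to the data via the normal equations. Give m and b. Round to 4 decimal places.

The normal system AᵀA·[m, b]ᵀ = Aᵀg is [[58, 0]; [0, 5]]·[m, b]ᵀ = [64, 10]ᵀ.
Determinant 58·5 − 0² = 290.
m = (64·5 − 0·10)/290 = 32/29; b = (58·10 − 0·64)/290 = 2.

m = 1.1034, b = 2.0000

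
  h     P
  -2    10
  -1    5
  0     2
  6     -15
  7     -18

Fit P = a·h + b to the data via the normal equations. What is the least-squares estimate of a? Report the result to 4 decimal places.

The normal equations are: 90·a + 10·b = -241;  10·a + 5·b = -16.
(Σh·h = 90, Σh = 10, Σ1 = 5, Σh·P = -241, ΣP = -16.)
Determinant 90·5 − 10² = 350.
a = ((-241)·5 − 10·(-16))/350 = -209/70; b = (90·(-16) − 10·(-241))/350 = 97/35.

a = -2.9857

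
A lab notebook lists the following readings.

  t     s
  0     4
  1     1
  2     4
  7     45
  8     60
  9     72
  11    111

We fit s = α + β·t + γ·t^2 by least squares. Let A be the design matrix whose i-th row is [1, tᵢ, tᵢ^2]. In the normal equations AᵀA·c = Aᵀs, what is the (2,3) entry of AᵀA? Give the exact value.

2924

Row 2 ↔ basis t, column 3 ↔ basis t^2, so (AᵀA)_{2,3} = Σᵢ (t)·(t^2) = (0)·(0) + (1)·(1) + (2)·(4) + (7)·(49) + (8)·(64) + (9)·(81) + (11)·(121) = 2924.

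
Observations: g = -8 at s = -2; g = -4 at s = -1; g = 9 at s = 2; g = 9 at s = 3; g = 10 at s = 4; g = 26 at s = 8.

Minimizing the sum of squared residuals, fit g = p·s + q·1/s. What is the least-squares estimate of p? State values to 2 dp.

Normal-equation sums: Σs·s = 98, Σs·1/s = 6, Σ1/s·1/s = 973/576.
For Xᵀg: Σs·g = 313, Σ1/s·g = 85/4.
Normal equations: [[98, 6]; [6, 973/576]]·[p, q]ᵀ = [313, 85/4]ᵀ.
Determinant 98·(973/576) − 6² = 37309/288.
p = (313·(973/576) − 6·(85/4))/(37309/288) = 231109/74618; q = (98·(85/4) − 6·313)/(37309/288) = 58896/37309.

p = 3.10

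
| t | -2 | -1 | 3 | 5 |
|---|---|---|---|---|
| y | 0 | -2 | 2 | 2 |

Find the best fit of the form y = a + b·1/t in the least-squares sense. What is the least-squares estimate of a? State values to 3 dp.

a = 1.235

AᵀA·[a, b]ᵀ = Aᵀy reads: 4·a + (-29/30)·b = 2;  (-29/30)·a + (1261/900)·b = 46/15.
Δ = 4·(1261/900) − (-29/30)² = 467/100.
a = (2·(1261/900) − (-29/30)·(46/15))/(467/100) = 1730/1401; b = (4·(46/15) − (-29/30)·2)/(467/100) = 1420/467.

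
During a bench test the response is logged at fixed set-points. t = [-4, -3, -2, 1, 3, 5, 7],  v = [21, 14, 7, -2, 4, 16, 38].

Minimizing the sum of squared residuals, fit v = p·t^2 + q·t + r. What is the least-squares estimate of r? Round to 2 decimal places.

Setting ∂/∂p … = 0 gives: 3461·p + 397·q + 113·r = 2786;  397·p + 113·q + 7·r = 216;  113·p + 7·q + 7·r = 98.
Inverting the 3×3 Gram matrix, [p, q, r]ᵀ = [164696/162489, -260377/162489, -41147/54163]ᵀ.

r = -0.76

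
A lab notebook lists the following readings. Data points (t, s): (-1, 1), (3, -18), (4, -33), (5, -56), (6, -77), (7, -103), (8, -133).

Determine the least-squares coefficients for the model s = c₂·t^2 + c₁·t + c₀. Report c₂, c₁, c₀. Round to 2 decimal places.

From the data, Σt^2·t^2 = 8756, Σt^2·t = 1286, Σt^2 = 200, Σt·t = 200, Σt = 32, Σ1 = 7.
For Aᵀs: Σt^2·s = -18420, Σt·s = -2714, Σs = -419.
Inverting the 3×3 Gram matrix, [c₂, c₁, c₀]ᵀ = [-12385/6303, -8000/6303, 4383/2101]ᵀ.

c₂ = -1.96, c₁ = -1.27, c₀ = 2.09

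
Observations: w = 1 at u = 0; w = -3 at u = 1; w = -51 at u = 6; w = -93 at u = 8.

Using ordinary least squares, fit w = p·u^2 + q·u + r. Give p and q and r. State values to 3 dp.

p = -1.460, q = 0.130, r = -0.126

Normal-equation sums: Σu^2·u^2 = 5393, Σu^2·u = 729, Σu^2 = 101, Σu·u = 101, Σu = 15, Σ1 = 4.
For Mᵀw: Σu^2·w = -7791, Σu·w = -1053, Σw = -146.
MᵀM·[p, q, r]ᵀ = Mᵀw becomes [[5393, 729, 101]; [729, 101, 15]; [101, 15, 4]]·[p, q, r]ᵀ = [-7791, -1053, -146]ᵀ.
Solving the 3×3 system (Gaussian elimination) gives p = -6625/4538, q = 591/4538, r = -286/2269.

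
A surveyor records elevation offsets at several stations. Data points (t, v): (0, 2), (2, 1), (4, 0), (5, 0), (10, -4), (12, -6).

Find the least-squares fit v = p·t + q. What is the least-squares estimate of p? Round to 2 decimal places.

Compute the Gram sums: Σt·t = 289, Σt = 33, Σ1 = 6.
And Σt·v = -110, Σv = -7.
det = 289·6 − 33² = 645.
p = ((-110)·6 − 33·(-7))/645 = -143/215; q = (289·(-7) − 33·(-110))/645 = 1607/645.

p = -0.67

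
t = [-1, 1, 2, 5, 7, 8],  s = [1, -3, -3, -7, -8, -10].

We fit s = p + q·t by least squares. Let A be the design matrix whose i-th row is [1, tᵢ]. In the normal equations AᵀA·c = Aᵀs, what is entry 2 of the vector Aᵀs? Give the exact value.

-181

Entry 2 ↔ basis t, so (Aᵀs)_{2} = Σᵢ (t)·sᵢ = (-1)·(1) + (1)·(-3) + (2)·(-3) + (5)·(-7) + (7)·(-8) + (8)·(-10) = -181.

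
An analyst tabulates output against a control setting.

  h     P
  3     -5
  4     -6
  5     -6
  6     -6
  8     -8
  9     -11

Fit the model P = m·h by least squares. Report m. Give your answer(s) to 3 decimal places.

The normal system AᵀA·[m]ᵀ = AᵀP is [[231]]·[m]ᵀ = [-268]ᵀ.
m = (-268)/231 = -1.16017.

m = -1.160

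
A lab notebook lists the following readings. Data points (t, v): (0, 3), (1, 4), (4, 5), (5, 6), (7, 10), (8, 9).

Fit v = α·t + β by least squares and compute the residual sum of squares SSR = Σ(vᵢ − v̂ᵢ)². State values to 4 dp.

Setting ∂/∂α … = 0 gives: 155·α + 25·β = 196;  25·α + 6·β = 37.
Eliminating β: 6·(row 1) − 25·(row 2) gives 305·α = 6·196 − 25·37 = 251, so α = 251/305.
Then β = (37 − 25·(251/305))/6 = 167/61.
Residuals: 16/61, 134/305, -314/305, -52/61, 458/305, -98/305; SSR = 1344/305.

SSR = 4.4066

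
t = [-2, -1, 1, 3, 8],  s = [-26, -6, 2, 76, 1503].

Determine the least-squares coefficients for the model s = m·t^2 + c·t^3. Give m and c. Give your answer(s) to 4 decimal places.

m = -0.5996, c = 3.0105

The normal equations are: 4195·m + 32979·c = 96768;  32979·m + 262939·c = 771804.
(Σt^2·t^2 = 4195, Σt^2·t^3 = 32979, Σt^3·t^3 = 262939, Σt^2·s = 96768, Σt^3·s = 771804.)
det = 4195·262939 − 32979² = 15414664.
m = (96768·262939 − 32979·771804)/15414664 = -2310741/3853666; c = (4195·771804 − 32979·96768)/15414664 = 11601477/3853666.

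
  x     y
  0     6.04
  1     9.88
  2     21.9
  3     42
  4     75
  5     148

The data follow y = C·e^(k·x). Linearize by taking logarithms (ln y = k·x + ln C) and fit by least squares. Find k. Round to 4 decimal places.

k = 0.6493

Taking logs, ln y = k·x + ln C, so regress ln y on x.
Sums: Σx = 15.0000, Σ(x)² = 55.0000, Σln y = 20.2278, Σx·ln y = 61.9325.
Normal system: [[55.0000, 15.0000]; [15.0000, 6]]·[k, ln C]ᵀ = [61.9325, 20.2278]ᵀ.
Δ = 55.0000·6 − (15.0000)² = 105.0000; k = (61.9325·6 − 15.0000·20.2278)/105.0000 = 0.64932, ln C = (55.0000·20.2278 − 15.0000·61.9325)/105.0000 = 1.74800.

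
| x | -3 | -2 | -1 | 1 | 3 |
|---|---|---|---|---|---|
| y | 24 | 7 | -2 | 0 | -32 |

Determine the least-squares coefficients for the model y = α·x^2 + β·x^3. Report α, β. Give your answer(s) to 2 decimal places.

Compute the Gram sums: Σx^2·x^2 = 180, Σx^2·x^3 = -32, Σx^3·x^3 = 1524.
And Σx^2·y = -46, Σx^3·y = -1566.
det = 180·1524 − (-32)² = 273296.
α = ((-46)·1524 − (-32)·(-1566))/273296 = -15027/34162; β = (180·(-1566) − (-32)·(-46))/273296 = -35419/34162.

α = -0.44, β = -1.04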